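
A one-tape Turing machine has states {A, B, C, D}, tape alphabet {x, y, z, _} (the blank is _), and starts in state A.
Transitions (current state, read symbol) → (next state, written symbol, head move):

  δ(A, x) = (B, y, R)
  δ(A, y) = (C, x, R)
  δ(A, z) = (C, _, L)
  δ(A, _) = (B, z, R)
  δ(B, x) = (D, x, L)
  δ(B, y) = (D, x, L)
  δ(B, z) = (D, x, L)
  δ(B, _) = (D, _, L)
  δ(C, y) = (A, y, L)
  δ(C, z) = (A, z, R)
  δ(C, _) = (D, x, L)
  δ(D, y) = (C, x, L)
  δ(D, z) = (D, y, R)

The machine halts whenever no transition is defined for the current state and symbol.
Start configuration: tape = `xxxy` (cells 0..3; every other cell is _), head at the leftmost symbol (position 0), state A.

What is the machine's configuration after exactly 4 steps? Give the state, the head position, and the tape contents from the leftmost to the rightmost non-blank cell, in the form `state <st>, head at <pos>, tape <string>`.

state=A head=0 tape=__[x]xxy   (A,x)→(B,y,R)
state=B head=1 tape=__y[x]xy   (B,x)→(D,x,L)
state=D head=0 tape=__[y]xxy   (D,y)→(C,x,L)
state=C head=-1 tape=_[_]xxxy   (C,_)→(D,x,L)
state=D head=-2 tape=[_]xxxxy
After 4 steps: state D, head at -2, tape xxxxy.

state D, head at -2, tape xxxxy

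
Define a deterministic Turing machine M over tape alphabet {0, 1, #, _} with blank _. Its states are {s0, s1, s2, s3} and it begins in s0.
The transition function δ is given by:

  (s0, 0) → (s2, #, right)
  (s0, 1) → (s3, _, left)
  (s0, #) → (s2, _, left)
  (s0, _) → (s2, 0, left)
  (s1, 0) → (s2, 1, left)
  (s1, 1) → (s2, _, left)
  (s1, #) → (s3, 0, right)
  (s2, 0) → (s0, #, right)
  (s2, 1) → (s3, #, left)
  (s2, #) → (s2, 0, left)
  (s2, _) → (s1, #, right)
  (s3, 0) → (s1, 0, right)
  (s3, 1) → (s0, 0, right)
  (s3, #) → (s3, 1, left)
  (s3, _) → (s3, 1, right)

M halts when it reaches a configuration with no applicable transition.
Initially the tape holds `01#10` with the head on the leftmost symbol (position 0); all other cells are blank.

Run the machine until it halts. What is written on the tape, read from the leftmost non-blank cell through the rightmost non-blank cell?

0_00#10

state=s0 head=0 tape=__[0]1#10   (s0,0)→(s2,#,right)
state=s2 head=1 tape=__#[1]#10   (s2,1)→(s3,#,left)
state=s3 head=0 tape=__[#]##10   (s3,#)→(s3,1,left)
state=s3 head=-1 tape=_[_]1##10   (s3,_)→(s3,1,right)
state=s3 head=0 tape=_1[1]##10   (s3,1)→(s0,0,right)
state=s0 head=1 tape=_10[#]#10   (s0,#)→(s2,_,left)
state=s2 head=0 tape=_1[0]_#10   (s2,0)→(s0,#,right)
state=s0 head=1 tape=_1#[_]#10   (s0,_)→(s2,0,left)
state=s2 head=0 tape=_1[#]0#10   (s2,#)→(s2,0,left)
state=s2 head=-1 tape=_[1]00#10   (s2,1)→(s3,#,left)
state=s3 head=-2 tape=[_]#00#10   (s3,_)→(s3,1,right)
state=s3 head=-1 tape=1[#]00#10   (s3,#)→(s3,1,left)
state=s3 head=-2 tape=[1]100#10   (s3,1)→(s0,0,right)
state=s0 head=-1 tape=0[1]00#10   (s0,1)→(s3,_,left)
state=s3 head=-2 tape=[0]_00#10   (s3,0)→(s1,0,right)
state=s1 head=-1 tape=0[_]00#10
The non-blank tape span at halt is 0_00#10.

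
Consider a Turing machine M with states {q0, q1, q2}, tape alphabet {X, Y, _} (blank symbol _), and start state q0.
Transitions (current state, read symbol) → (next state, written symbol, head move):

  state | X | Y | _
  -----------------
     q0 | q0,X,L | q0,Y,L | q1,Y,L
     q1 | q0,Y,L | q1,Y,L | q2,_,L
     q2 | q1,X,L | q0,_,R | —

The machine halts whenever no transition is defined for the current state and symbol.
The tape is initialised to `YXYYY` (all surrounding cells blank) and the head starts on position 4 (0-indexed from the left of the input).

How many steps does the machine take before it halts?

7

q0 | ___YXYY[Y]   read Y → write Y, move L, go to q0
q0 | ___YXY[Y]Y   read Y → write Y, move L, go to q0
q0 | ___YX[Y]YY   read Y → write Y, move L, go to q0
q0 | ___Y[X]YYY   read X → write X, move L, go to q0
q0 | ___[Y]XYYY   read Y → write Y, move L, go to q0
q0 | __[_]YXYYY   read _ → write Y, move L, go to q1
q1 | _[_]YYXYYY   read _ → write _, move L, go to q2
q2 | [_]_YYXYYY
M halts after 7 transitions.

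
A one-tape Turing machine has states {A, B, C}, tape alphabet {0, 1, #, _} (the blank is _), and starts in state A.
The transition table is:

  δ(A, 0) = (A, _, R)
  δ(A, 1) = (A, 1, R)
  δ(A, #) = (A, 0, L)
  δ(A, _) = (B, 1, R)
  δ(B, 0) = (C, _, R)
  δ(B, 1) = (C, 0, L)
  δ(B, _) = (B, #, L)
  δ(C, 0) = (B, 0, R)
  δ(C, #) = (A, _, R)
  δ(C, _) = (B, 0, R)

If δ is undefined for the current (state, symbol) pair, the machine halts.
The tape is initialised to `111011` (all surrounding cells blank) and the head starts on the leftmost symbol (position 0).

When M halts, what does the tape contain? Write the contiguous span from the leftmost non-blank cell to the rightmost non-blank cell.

state=A head=0 tape=[1]11011__   (A,1)→(A,1,R)
state=A head=1 tape=1[1]1011__   (A,1)→(A,1,R)
state=A head=2 tape=11[1]011__   (A,1)→(A,1,R)
state=A head=3 tape=111[0]11__   (A,0)→(A,_,R)
state=A head=4 tape=111_[1]1__   (A,1)→(A,1,R)
state=A head=5 tape=111_1[1]__   (A,1)→(A,1,R)
state=A head=6 tape=111_11[_]_   (A,_)→(B,1,R)
state=B head=7 tape=111_111[_]   (B,_)→(B,#,L)
state=B head=6 tape=111_11[1]#   (B,1)→(C,0,L)
state=C head=5 tape=111_1[1]0#
The non-blank tape span at halt is 111_110#.

111_110#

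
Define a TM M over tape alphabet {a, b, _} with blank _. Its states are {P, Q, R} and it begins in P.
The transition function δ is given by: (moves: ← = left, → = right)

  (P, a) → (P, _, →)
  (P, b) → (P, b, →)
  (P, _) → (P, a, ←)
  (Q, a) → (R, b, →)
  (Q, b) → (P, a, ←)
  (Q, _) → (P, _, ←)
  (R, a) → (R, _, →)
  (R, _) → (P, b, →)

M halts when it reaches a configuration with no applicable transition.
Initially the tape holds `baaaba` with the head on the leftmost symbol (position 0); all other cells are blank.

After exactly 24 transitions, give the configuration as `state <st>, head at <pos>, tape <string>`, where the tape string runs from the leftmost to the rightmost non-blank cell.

state=P head=0 tape=[b]aaaba___   (P,b)→(P,b,→)
state=P head=1 tape=b[a]aaba___   (P,a)→(P,_,→)
state=P head=2 tape=b_[a]aba___   (P,a)→(P,_,→)
state=P head=3 tape=b__[a]ba___   (P,a)→(P,_,→)
state=P head=4 tape=b___[b]a___   (P,b)→(P,b,→)
state=P head=5 tape=b___b[a]___   (P,a)→(P,_,→)
state=P head=6 tape=b___b_[_]__   (P,_)→(P,a,←)
state=P head=5 tape=b___b[_]a__   (P,_)→(P,a,←)
state=P head=4 tape=b___[b]aa__   (P,b)→(P,b,→)
state=P head=5 tape=b___b[a]a__   (P,a)→(P,_,→)
state=P head=6 tape=b___b_[a]__   (P,a)→(P,_,→)
state=P head=7 tape=b___b__[_]_   (P,_)→(P,a,←)
state=P head=6 tape=b___b_[_]a_   (P,_)→(P,a,←)
state=P head=5 tape=b___b[_]aa_   (P,_)→(P,a,←)
state=P head=4 tape=b___[b]aaa_   (P,b)→(P,b,→)
state=P head=5 tape=b___b[a]aa_   (P,a)→(P,_,→)
state=P head=6 tape=b___b_[a]a_   (P,a)→(P,_,→)
state=P head=7 tape=b___b__[a]_   (P,a)→(P,_,→)
state=P head=8 tape=b___b___[_]   (P,_)→(P,a,←)
state=P head=7 tape=b___b__[_]a   (P,_)→(P,a,←)
state=P head=6 tape=b___b_[_]aa   (P,_)→(P,a,←)
state=P head=5 tape=b___b[_]aaa   (P,_)→(P,a,←)
state=P head=4 tape=b___[b]aaaa   (P,b)→(P,b,→)
state=P head=5 tape=b___b[a]aaa   (P,a)→(P,_,→)
state=P head=6 tape=b___b_[a]aa
After 24 steps: state P, head at 6, tape b___b_aaa.

state P, head at 6, tape b___b_aaa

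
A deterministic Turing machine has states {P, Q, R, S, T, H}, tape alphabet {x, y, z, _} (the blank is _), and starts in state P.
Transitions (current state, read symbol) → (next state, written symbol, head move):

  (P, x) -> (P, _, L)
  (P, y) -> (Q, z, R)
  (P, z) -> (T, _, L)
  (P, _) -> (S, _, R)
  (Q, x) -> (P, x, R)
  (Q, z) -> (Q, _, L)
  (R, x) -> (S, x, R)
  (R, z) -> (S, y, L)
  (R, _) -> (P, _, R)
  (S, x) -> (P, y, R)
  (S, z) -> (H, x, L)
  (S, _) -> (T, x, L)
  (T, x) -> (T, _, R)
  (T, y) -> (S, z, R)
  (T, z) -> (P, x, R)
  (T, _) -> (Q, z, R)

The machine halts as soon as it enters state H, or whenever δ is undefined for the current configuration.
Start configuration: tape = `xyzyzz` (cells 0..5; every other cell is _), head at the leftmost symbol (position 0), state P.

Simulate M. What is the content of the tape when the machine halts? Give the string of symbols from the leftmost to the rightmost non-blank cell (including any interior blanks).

state=P head=0 tape=_[x]yzyzz_   (P,x)→(P,_,L)
state=P head=-1 tape=[_]_yzyzz_   (P,_)→(S,_,R)
state=S head=0 tape=_[_]yzyzz_   (S,_)→(T,x,L)
state=T head=-1 tape=[_]xyzyzz_   (T,_)→(Q,z,R)
state=Q head=0 tape=z[x]yzyzz_   (Q,x)→(P,x,R)
state=P head=1 tape=zx[y]zyzz_   (P,y)→(Q,z,R)
state=Q head=2 tape=zxz[z]yzz_   (Q,z)→(Q,_,L)
state=Q head=1 tape=zx[z]_yzz_   (Q,z)→(Q,_,L)
state=Q head=0 tape=z[x]__yzz_   (Q,x)→(P,x,R)
state=P head=1 tape=zx[_]_yzz_   (P,_)→(S,_,R)
state=S head=2 tape=zx_[_]yzz_   (S,_)→(T,x,L)
state=T head=1 tape=zx[_]xyzz_   (T,_)→(Q,z,R)
state=Q head=2 tape=zxz[x]yzz_   (Q,x)→(P,x,R)
state=P head=3 tape=zxzx[y]zz_   (P,y)→(Q,z,R)
state=Q head=4 tape=zxzxz[z]z_   (Q,z)→(Q,_,L)
state=Q head=3 tape=zxzx[z]_z_   (Q,z)→(Q,_,L)
state=Q head=2 tape=zxz[x]__z_   (Q,x)→(P,x,R)
state=P head=3 tape=zxzx[_]_z_   (P,_)→(S,_,R)
state=S head=4 tape=zxzx_[_]z_   (S,_)→(T,x,L)
state=T head=3 tape=zxzx[_]xz_   (T,_)→(Q,z,R)
state=Q head=4 tape=zxzxz[x]z_   (Q,x)→(P,x,R)
state=P head=5 tape=zxzxzx[z]_   (P,z)→(T,_,L)
state=T head=4 tape=zxzxz[x]__   (T,x)→(T,_,R)
state=T head=5 tape=zxzxz_[_]_   (T,_)→(Q,z,R)
state=Q head=6 tape=zxzxz_z[_]
The non-blank tape span at halt is zxzxz_z.

zxzxz_z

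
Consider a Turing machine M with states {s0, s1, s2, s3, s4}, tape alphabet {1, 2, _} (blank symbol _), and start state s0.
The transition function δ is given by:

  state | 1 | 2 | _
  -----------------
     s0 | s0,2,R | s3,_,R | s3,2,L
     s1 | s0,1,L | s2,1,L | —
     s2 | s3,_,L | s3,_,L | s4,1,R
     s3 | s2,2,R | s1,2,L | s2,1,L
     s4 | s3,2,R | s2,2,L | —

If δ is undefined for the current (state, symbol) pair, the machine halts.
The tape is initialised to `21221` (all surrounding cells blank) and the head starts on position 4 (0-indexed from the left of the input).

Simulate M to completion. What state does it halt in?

s1

state=s0 head=4 tape=____2122[1]_   (s0,1)→(s0,2,R)
state=s0 head=5 tape=____21222[_]   (s0,_)→(s3,2,L)
state=s3 head=4 tape=____2122[2]2   (s3,2)→(s1,2,L)
state=s1 head=3 tape=____212[2]22   (s1,2)→(s2,1,L)
state=s2 head=2 tape=____21[2]122   (s2,2)→(s3,_,L)
state=s3 head=1 tape=____2[1]_122   (s3,1)→(s2,2,R)
state=s2 head=2 tape=____22[_]122   (s2,_)→(s4,1,R)
state=s4 head=3 tape=____221[1]22   (s4,1)→(s3,2,R)
state=s3 head=4 tape=____2212[2]2   (s3,2)→(s1,2,L)
state=s1 head=3 tape=____221[2]22   (s1,2)→(s2,1,L)
state=s2 head=2 tape=____22[1]122   (s2,1)→(s3,_,L)
state=s3 head=1 tape=____2[2]_122   (s3,2)→(s1,2,L)
state=s1 head=0 tape=____[2]2_122   (s1,2)→(s2,1,L)
state=s2 head=-1 tape=___[_]12_122   (s2,_)→(s4,1,R)
state=s4 head=0 tape=___1[1]2_122   (s4,1)→(s3,2,R)
state=s3 head=1 tape=___12[2]_122   (s3,2)→(s1,2,L)
state=s1 head=0 tape=___1[2]2_122   (s1,2)→(s2,1,L)
state=s2 head=-1 tape=___[1]12_122   (s2,1)→(s3,_,L)
state=s3 head=-2 tape=__[_]_12_122   (s3,_)→(s2,1,L)
state=s2 head=-3 tape=_[_]1_12_122   (s2,_)→(s4,1,R)
state=s4 head=-2 tape=_1[1]_12_122   (s4,1)→(s3,2,R)
state=s3 head=-1 tape=_12[_]12_122   (s3,_)→(s2,1,L)
state=s2 head=-2 tape=_1[2]112_122   (s2,2)→(s3,_,L)
state=s3 head=-3 tape=_[1]_112_122   (s3,1)→(s2,2,R)
state=s2 head=-2 tape=_2[_]112_122   (s2,_)→(s4,1,R)
state=s4 head=-1 tape=_21[1]12_122   (s4,1)→(s3,2,R)
state=s3 head=0 tape=_212[1]2_122   (s3,1)→(s2,2,R)
state=s2 head=1 tape=_2122[2]_122   (s2,2)→(s3,_,L)
state=s3 head=0 tape=_212[2]__122   (s3,2)→(s1,2,L)
state=s1 head=-1 tape=_21[2]2__122   (s1,2)→(s2,1,L)
state=s2 head=-2 tape=_2[1]12__122   (s2,1)→(s3,_,L)
state=s3 head=-3 tape=_[2]_12__122   (s3,2)→(s1,2,L)
state=s1 head=-4 tape=[_]2_12__122
No transition is defined for (s1, _); M halts in state s1.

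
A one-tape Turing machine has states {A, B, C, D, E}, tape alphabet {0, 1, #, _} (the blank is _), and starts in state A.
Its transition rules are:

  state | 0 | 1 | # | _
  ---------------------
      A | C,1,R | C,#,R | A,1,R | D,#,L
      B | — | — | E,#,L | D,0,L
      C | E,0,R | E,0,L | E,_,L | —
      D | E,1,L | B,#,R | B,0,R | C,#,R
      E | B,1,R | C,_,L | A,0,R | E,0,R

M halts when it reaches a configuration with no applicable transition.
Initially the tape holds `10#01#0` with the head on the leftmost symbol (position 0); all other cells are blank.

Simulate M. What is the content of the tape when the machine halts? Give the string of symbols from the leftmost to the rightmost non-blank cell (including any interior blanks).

#000001

A | [1]0#01#0_   read 1 → write #, move R, go to C
C | #[0]#01#0_   read 0 → write 0, move R, go to E
E | #0[#]01#0_   read # → write 0, move R, go to A
A | #00[0]1#0_   read 0 → write 1, move R, go to C
C | #001[1]#0_   read 1 → write 0, move L, go to E
E | #00[1]0#0_   read 1 → write _, move L, go to C
C | #0[0]_0#0_   read 0 → write 0, move R, go to E
E | #00[_]0#0_   read _ → write 0, move R, go to E
E | #000[0]#0_   read 0 → write 1, move R, go to B
B | #0001[#]0_   read # → write #, move L, go to E
E | #000[1]#0_   read 1 → write _, move L, go to C
C | #00[0]_#0_   read 0 → write 0, move R, go to E
E | #000[_]#0_   read _ → write 0, move R, go to E
E | #0000[#]0_   read # → write 0, move R, go to A
A | #00000[0]_   read 0 → write 1, move R, go to C
C | #000001[_]
The non-blank tape span at halt is #000001.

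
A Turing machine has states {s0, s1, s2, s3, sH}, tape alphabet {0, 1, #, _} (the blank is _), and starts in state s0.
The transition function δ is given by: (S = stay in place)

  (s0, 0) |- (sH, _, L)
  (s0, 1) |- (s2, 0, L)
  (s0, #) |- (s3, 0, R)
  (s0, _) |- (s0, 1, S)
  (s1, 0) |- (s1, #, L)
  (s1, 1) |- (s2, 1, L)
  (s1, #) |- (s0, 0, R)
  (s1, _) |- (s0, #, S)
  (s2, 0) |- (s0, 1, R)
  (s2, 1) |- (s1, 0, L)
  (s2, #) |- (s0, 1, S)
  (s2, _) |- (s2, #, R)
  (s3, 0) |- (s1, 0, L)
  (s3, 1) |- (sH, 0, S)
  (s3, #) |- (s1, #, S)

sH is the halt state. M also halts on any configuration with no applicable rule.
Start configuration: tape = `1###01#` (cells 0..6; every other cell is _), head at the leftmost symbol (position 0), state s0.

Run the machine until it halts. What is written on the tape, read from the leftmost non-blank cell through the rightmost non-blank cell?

state=s0 head=0 tape=__[1]###01#   (s0,1)→(s2,0,L)
state=s2 head=-1 tape=_[_]0###01#   (s2,_)→(s2,#,R)
state=s2 head=0 tape=_#[0]###01#   (s2,0)→(s0,1,R)
state=s0 head=1 tape=_#1[#]##01#   (s0,#)→(s3,0,R)
state=s3 head=2 tape=_#10[#]#01#   (s3,#)→(s1,#,S)
state=s1 head=2 tape=_#10[#]#01#   (s1,#)→(s0,0,R)
state=s0 head=3 tape=_#100[#]01#   (s0,#)→(s3,0,R)
state=s3 head=4 tape=_#1000[0]1#   (s3,0)→(s1,0,L)
state=s1 head=3 tape=_#100[0]01#   (s1,0)→(s1,#,L)
state=s1 head=2 tape=_#10[0]#01#   (s1,0)→(s1,#,L)
state=s1 head=1 tape=_#1[0]##01#   (s1,0)→(s1,#,L)
state=s1 head=0 tape=_#[1]###01#   (s1,1)→(s2,1,L)
state=s2 head=-1 tape=_[#]1###01#   (s2,#)→(s0,1,S)
state=s0 head=-1 tape=_[1]1###01#   (s0,1)→(s2,0,L)
state=s2 head=-2 tape=[_]01###01#   (s2,_)→(s2,#,R)
state=s2 head=-1 tape=#[0]1###01#   (s2,0)→(s0,1,R)
state=s0 head=0 tape=#1[1]###01#   (s0,1)→(s2,0,L)
state=s2 head=-1 tape=#[1]0###01#   (s2,1)→(s1,0,L)
state=s1 head=-2 tape=[#]00###01#   (s1,#)→(s0,0,R)
state=s0 head=-1 tape=0[0]0###01#   (s0,0)→(sH,_,L)
state=sH head=-2 tape=[0]_0###01#
The non-blank tape span at halt is 0_0###01#.

0_0###01#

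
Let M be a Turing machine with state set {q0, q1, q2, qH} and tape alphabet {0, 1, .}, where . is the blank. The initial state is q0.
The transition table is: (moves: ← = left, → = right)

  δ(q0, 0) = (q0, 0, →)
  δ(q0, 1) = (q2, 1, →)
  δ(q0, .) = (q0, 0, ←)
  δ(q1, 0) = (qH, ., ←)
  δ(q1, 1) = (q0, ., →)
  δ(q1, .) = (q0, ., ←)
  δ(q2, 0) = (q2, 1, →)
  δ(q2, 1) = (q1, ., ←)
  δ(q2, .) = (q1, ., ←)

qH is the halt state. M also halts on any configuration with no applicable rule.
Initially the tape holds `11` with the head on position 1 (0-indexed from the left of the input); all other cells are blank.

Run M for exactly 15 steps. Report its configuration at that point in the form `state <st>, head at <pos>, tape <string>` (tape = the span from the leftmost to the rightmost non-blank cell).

state q2, head at 4, tape 1111

q0 | 1[1]...   read 1 → write 1, move →, go to q2
q2 | 11[.]..   read . → write ., move ←, go to q1
q1 | 1[1]...   read 1 → write ., move →, go to q0
q0 | 1.[.]..   read . → write 0, move ←, go to q0
q0 | 1[.]0..   read . → write 0, move ←, go to q0
q0 | [1]00..   read 1 → write 1, move →, go to q2
q2 | 1[0]0..   read 0 → write 1, move →, go to q2
q2 | 11[0]..   read 0 → write 1, move →, go to q2
q2 | 111[.].   read . → write ., move ←, go to q1
q1 | 11[1]..   read 1 → write ., move →, go to q0
q0 | 11.[.].   read . → write 0, move ←, go to q0
q0 | 11[.]0.   read . → write 0, move ←, go to q0
q0 | 1[1]00.   read 1 → write 1, move →, go to q2
q2 | 11[0]0.   read 0 → write 1, move →, go to q2
q2 | 111[0].   read 0 → write 1, move →, go to q2
q2 | 1111[.]
After 15 steps: state q2, head at 4, tape 1111.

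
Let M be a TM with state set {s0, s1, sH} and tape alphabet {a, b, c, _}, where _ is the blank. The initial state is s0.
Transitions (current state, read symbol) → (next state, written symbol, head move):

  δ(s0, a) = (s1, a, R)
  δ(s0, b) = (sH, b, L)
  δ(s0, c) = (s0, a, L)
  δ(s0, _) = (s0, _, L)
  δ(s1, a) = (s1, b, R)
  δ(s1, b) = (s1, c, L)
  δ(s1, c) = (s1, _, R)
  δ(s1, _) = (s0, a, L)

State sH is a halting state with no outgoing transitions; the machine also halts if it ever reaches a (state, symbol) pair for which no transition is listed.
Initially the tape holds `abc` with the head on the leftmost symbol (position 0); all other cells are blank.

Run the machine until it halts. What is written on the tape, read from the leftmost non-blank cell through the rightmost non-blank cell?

state=s0 head=0 tape=_[a]bc_   (s0,a)→(s1,a,R)
state=s1 head=1 tape=_a[b]c_   (s1,b)→(s1,c,L)
state=s1 head=0 tape=_[a]cc_   (s1,a)→(s1,b,R)
state=s1 head=1 tape=_b[c]c_   (s1,c)→(s1,_,R)
state=s1 head=2 tape=_b_[c]_   (s1,c)→(s1,_,R)
state=s1 head=3 tape=_b__[_]   (s1,_)→(s0,a,L)
state=s0 head=2 tape=_b_[_]a   (s0,_)→(s0,_,L)
state=s0 head=1 tape=_b[_]_a   (s0,_)→(s0,_,L)
state=s0 head=0 tape=_[b]__a   (s0,b)→(sH,b,L)
state=sH head=-1 tape=[_]b__a
The non-blank tape span at halt is b__a.

b__a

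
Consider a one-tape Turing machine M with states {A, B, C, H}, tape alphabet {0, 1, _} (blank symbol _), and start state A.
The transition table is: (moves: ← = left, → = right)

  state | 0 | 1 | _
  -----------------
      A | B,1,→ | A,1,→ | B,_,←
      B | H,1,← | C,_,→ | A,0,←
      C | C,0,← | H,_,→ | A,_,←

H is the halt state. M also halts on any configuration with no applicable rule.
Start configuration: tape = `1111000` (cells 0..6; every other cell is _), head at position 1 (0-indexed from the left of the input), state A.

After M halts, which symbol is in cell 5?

1

state=A head=1 tape=1[1]11000   (A,1)→(A,1,→)
state=A head=2 tape=11[1]1000   (A,1)→(A,1,→)
state=A head=3 tape=111[1]000   (A,1)→(A,1,→)
state=A head=4 tape=1111[0]00   (A,0)→(B,1,→)
state=B head=5 tape=11111[0]0   (B,0)→(H,1,←)
state=H head=4 tape=1111[1]10
Cell 5 holds 1 when M halts.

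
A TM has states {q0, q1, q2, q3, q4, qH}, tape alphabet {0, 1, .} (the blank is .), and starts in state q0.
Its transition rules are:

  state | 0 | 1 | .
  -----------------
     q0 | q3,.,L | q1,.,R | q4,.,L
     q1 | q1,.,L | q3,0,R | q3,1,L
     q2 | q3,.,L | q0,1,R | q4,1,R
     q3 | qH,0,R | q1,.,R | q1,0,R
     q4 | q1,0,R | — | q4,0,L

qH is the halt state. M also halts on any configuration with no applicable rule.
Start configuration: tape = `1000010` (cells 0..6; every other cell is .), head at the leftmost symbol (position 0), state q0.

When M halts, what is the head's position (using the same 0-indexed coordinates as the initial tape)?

0

q0 | ...[1]000010   read 1 → write ., move R, go to q1
q1 | ....[0]00010   read 0 → write ., move L, go to q1
q1 | ...[.].00010   read . → write 1, move L, go to q3
q3 | ..[.]1.00010   read . → write 0, move R, go to q1
q1 | ..0[1].00010   read 1 → write 0, move R, go to q3
q3 | ..00[.]00010   read . → write 0, move R, go to q1
q1 | ..000[0]0010   read 0 → write ., move L, go to q1
q1 | ..00[0].0010   read 0 → write ., move L, go to q1
q1 | ..0[0]..0010   read 0 → write ., move L, go to q1
q1 | ..[0]...0010   read 0 → write ., move L, go to q1
q1 | .[.]....0010   read . → write 1, move L, go to q3
q3 | [.]1....0010   read . → write 0, move R, go to q1
q1 | 0[1]....0010   read 1 → write 0, move R, go to q3
q3 | 00[.]...0010   read . → write 0, move R, go to q1
q1 | 000[.]..0010   read . → write 1, move L, go to q3
q3 | 00[0]1..0010   read 0 → write 0, move R, go to qH
qH | 000[1]..0010
At halt the head is at cell 0.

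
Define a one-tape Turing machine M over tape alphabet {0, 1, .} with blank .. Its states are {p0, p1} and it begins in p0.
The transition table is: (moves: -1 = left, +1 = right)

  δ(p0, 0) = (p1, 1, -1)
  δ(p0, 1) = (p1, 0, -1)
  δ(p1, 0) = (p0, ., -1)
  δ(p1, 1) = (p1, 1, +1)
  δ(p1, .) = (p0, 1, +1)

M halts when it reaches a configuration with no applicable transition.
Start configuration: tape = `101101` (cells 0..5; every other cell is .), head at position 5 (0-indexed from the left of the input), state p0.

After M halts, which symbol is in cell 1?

state=p0 head=5 tape=.10110[1]   (p0,1)→(p1,0,-1)
state=p1 head=4 tape=.1011[0]0   (p1,0)→(p0,.,-1)
state=p0 head=3 tape=.101[1].0   (p0,1)→(p1,0,-1)
state=p1 head=2 tape=.10[1]0.0   (p1,1)→(p1,1,+1)
state=p1 head=3 tape=.101[0].0   (p1,0)→(p0,.,-1)
state=p0 head=2 tape=.10[1]..0   (p0,1)→(p1,0,-1)
state=p1 head=1 tape=.1[0]0..0   (p1,0)→(p0,.,-1)
state=p0 head=0 tape=.[1].0..0   (p0,1)→(p1,0,-1)
state=p1 head=-1 tape=[.]0.0..0   (p1,.)→(p0,1,+1)
state=p0 head=0 tape=1[0].0..0   (p0,0)→(p1,1,-1)
state=p1 head=-1 tape=[1]1.0..0   (p1,1)→(p1,1,+1)
state=p1 head=0 tape=1[1].0..0   (p1,1)→(p1,1,+1)
state=p1 head=1 tape=11[.]0..0   (p1,.)→(p0,1,+1)
state=p0 head=2 tape=111[0]..0   (p0,0)→(p1,1,-1)
state=p1 head=1 tape=11[1]1..0   (p1,1)→(p1,1,+1)
state=p1 head=2 tape=111[1]..0   (p1,1)→(p1,1,+1)
state=p1 head=3 tape=1111[.].0   (p1,.)→(p0,1,+1)
state=p0 head=4 tape=11111[.]0
Cell 1 holds 1 when M halts.

1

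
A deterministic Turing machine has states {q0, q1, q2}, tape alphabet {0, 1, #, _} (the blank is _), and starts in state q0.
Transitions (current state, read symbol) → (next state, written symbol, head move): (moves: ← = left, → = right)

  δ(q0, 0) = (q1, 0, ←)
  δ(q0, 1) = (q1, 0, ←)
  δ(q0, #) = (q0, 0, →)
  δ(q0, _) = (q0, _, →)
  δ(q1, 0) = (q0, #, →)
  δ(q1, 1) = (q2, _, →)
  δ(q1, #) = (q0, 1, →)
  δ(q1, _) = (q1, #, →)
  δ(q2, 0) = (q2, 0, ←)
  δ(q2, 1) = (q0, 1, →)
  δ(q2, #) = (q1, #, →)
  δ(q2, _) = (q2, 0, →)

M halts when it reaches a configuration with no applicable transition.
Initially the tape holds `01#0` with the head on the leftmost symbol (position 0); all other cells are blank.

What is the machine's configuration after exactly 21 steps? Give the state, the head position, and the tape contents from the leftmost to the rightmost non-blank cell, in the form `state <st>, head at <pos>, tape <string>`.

state q2, head at -1, tape #00#0

q0 | _[0]1#0   read 0 → write 0, move ←, go to q1
q1 | [_]01#0   read _ → write #, move →, go to q1
q1 | #[0]1#0   read 0 → write #, move →, go to q0
q0 | ##[1]#0   read 1 → write 0, move ←, go to q1
q1 | #[#]0#0   read # → write 1, move →, go to q0
q0 | #1[0]#0   read 0 → write 0, move ←, go to q1
q1 | #[1]0#0   read 1 → write _, move →, go to q2
q2 | #_[0]#0   read 0 → write 0, move ←, go to q2
q2 | #[_]0#0   read _ → write 0, move →, go to q2
q2 | #0[0]#0   read 0 → write 0, move ←, go to q2
q2 | #[0]0#0   read 0 → write 0, move ←, go to q2
q2 | [#]00#0   read # → write #, move →, go to q1
q1 | #[0]0#0   read 0 → write #, move →, go to q0
q0 | ##[0]#0   read 0 → write 0, move ←, go to q1
q1 | #[#]0#0   read # → write 1, move →, go to q0
q0 | #1[0]#0   read 0 → write 0, move ←, go to q1
q1 | #[1]0#0   read 1 → write _, move →, go to q2
q2 | #_[0]#0   read 0 → write 0, move ←, go to q2
q2 | #[_]0#0   read _ → write 0, move →, go to q2
q2 | #0[0]#0   read 0 → write 0, move ←, go to q2
q2 | #[0]0#0   read 0 → write 0, move ←, go to q2
q2 | [#]00#0
After 21 steps: state q2, head at -1, tape #00#0.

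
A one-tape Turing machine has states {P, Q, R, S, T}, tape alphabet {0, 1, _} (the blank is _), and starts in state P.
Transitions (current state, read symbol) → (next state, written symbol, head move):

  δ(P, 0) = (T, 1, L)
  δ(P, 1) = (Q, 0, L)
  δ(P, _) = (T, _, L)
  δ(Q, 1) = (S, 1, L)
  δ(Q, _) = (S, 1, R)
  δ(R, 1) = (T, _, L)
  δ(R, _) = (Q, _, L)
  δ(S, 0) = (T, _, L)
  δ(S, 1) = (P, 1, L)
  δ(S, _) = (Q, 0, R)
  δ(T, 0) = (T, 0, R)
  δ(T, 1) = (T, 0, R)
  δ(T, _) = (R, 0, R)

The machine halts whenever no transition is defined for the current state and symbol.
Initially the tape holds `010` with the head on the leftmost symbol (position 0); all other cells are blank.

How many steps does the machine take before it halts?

8

P | _[0]10   read 0 → write 1, move L, go to T
T | [_]110   read _ → write 0, move R, go to R
R | 0[1]10   read 1 → write _, move L, go to T
T | [0]_10   read 0 → write 0, move R, go to T
T | 0[_]10   read _ → write 0, move R, go to R
R | 00[1]0   read 1 → write _, move L, go to T
T | 0[0]_0   read 0 → write 0, move R, go to T
T | 00[_]0   read _ → write 0, move R, go to R
R | 000[0]
M halts after 8 transitions.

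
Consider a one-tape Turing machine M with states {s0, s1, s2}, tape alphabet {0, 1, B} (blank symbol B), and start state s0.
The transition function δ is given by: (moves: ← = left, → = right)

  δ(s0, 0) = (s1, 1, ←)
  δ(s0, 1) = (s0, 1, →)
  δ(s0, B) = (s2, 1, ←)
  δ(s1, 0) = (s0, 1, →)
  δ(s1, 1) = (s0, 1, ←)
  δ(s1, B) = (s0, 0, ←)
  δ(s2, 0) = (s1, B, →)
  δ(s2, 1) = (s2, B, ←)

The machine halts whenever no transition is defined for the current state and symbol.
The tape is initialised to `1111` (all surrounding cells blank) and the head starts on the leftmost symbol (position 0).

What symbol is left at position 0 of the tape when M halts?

state=s0 head=0 tape=B[1]111B   (s0,1)→(s0,1,→)
state=s0 head=1 tape=B1[1]11B   (s0,1)→(s0,1,→)
state=s0 head=2 tape=B11[1]1B   (s0,1)→(s0,1,→)
state=s0 head=3 tape=B111[1]B   (s0,1)→(s0,1,→)
state=s0 head=4 tape=B1111[B]   (s0,B)→(s2,1,←)
state=s2 head=3 tape=B111[1]1   (s2,1)→(s2,B,←)
state=s2 head=2 tape=B11[1]B1   (s2,1)→(s2,B,←)
state=s2 head=1 tape=B1[1]BB1   (s2,1)→(s2,B,←)
state=s2 head=0 tape=B[1]BBB1   (s2,1)→(s2,B,←)
state=s2 head=-1 tape=[B]BBBB1
Cell 0 holds B when M halts.

B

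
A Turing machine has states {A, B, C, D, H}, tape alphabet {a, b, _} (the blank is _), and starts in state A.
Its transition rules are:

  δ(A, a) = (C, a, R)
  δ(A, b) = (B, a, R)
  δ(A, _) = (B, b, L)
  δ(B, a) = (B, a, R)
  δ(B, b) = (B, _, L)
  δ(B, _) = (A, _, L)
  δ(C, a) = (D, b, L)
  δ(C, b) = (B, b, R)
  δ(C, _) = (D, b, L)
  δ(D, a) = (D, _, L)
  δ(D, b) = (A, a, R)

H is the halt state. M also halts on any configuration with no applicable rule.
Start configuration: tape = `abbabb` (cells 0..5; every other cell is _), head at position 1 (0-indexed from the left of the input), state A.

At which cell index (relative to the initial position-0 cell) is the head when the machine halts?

-1

A | _a[b]babb   read b → write a, move R, go to B
B | _aa[b]abb   read b → write _, move L, go to B
B | _a[a]_abb   read a → write a, move R, go to B
B | _aa[_]abb   read _ → write _, move L, go to A
A | _a[a]_abb   read a → write a, move R, go to C
C | _aa[_]abb   read _ → write b, move L, go to D
D | _a[a]babb   read a → write _, move L, go to D
D | _[a]_babb   read a → write _, move L, go to D
D | [_]__babb
At halt the head is at cell -1.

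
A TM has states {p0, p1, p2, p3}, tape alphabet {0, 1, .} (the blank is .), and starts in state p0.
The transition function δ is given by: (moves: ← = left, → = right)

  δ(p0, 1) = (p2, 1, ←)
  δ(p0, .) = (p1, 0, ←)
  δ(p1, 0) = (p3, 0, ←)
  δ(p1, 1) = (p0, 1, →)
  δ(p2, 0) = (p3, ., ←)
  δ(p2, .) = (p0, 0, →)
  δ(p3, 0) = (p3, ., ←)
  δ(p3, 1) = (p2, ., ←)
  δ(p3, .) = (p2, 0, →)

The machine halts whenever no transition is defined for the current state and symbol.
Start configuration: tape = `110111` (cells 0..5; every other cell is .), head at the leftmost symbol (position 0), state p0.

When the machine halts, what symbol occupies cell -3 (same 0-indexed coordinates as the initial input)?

0

p0 | ....[1]10111   read 1 → write 1, move ←, go to p2
p2 | ...[.]110111   read . → write 0, move →, go to p0
p0 | ...0[1]10111   read 1 → write 1, move ←, go to p2
p2 | ...[0]110111   read 0 → write ., move ←, go to p3
p3 | ..[.].110111   read . → write 0, move →, go to p2
p2 | ..0[.]110111   read . → write 0, move →, go to p0
p0 | ..00[1]10111   read 1 → write 1, move ←, go to p2
p2 | ..0[0]110111   read 0 → write ., move ←, go to p3
p3 | ..[0].110111   read 0 → write ., move ←, go to p3
p3 | .[.]..110111   read . → write 0, move →, go to p2
p2 | .0[.].110111   read . → write 0, move →, go to p0
p0 | .00[.]110111   read . → write 0, move ←, go to p1
p1 | .0[0]0110111   read 0 → write 0, move ←, go to p3
p3 | .[0]00110111   read 0 → write ., move ←, go to p3
p3 | [.].00110111   read . → write 0, move →, go to p2
p2 | 0[.]00110111   read . → write 0, move →, go to p0
p0 | 00[0]0110111
Cell -3 holds 0 when M halts.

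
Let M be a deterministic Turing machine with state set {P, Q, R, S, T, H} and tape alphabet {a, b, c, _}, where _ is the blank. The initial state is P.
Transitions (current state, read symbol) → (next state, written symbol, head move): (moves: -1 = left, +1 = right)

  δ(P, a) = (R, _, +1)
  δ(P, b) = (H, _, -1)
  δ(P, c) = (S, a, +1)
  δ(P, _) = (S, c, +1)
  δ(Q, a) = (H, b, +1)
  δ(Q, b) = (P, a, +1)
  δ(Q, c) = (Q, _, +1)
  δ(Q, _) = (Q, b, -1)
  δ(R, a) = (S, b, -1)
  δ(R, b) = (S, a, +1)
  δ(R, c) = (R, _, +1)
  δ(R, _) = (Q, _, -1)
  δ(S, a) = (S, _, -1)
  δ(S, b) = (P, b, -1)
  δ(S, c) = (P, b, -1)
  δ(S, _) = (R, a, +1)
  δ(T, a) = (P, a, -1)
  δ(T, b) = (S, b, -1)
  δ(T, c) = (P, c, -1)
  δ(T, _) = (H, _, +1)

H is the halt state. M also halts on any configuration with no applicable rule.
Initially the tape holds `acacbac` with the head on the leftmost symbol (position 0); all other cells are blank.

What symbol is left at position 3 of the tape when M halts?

state=P head=0 tape=[a]cacbac   (P,a)→(R,_,+1)
state=R head=1 tape=_[c]acbac   (R,c)→(R,_,+1)
state=R head=2 tape=__[a]cbac   (R,a)→(S,b,-1)
state=S head=1 tape=_[_]bcbac   (S,_)→(R,a,+1)
state=R head=2 tape=_a[b]cbac   (R,b)→(S,a,+1)
state=S head=3 tape=_aa[c]bac   (S,c)→(P,b,-1)
state=P head=2 tape=_a[a]bbac   (P,a)→(R,_,+1)
state=R head=3 tape=_a_[b]bac   (R,b)→(S,a,+1)
state=S head=4 tape=_a_a[b]ac   (S,b)→(P,b,-1)
state=P head=3 tape=_a_[a]bac   (P,a)→(R,_,+1)
state=R head=4 tape=_a__[b]ac   (R,b)→(S,a,+1)
state=S head=5 tape=_a__a[a]c   (S,a)→(S,_,-1)
state=S head=4 tape=_a__[a]_c   (S,a)→(S,_,-1)
state=S head=3 tape=_a_[_]__c   (S,_)→(R,a,+1)
state=R head=4 tape=_a_a[_]_c   (R,_)→(Q,_,-1)
state=Q head=3 tape=_a_[a]__c   (Q,a)→(H,b,+1)
state=H head=4 tape=_a_b[_]_c
Cell 3 holds b when M halts.

b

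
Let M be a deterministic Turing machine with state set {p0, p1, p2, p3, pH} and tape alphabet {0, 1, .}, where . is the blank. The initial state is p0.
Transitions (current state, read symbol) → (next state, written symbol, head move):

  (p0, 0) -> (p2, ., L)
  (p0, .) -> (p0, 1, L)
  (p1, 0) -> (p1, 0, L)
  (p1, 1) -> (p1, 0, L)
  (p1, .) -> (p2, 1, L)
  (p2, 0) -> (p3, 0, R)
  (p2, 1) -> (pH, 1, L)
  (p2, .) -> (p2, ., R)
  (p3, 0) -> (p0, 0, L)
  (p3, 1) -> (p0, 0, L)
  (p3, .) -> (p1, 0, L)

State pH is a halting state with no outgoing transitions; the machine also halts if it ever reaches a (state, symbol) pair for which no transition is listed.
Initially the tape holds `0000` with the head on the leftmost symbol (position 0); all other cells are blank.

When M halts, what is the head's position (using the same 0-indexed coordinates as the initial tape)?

1

state=p0 head=0 tape=.[0]000.   (p0,0)→(p2,.,L)
state=p2 head=-1 tape=[.].000.   (p2,.)→(p2,.,R)
state=p2 head=0 tape=.[.]000.   (p2,.)→(p2,.,R)
state=p2 head=1 tape=..[0]00.   (p2,0)→(p3,0,R)
state=p3 head=2 tape=..0[0]0.   (p3,0)→(p0,0,L)
state=p0 head=1 tape=..[0]00.   (p0,0)→(p2,.,L)
state=p2 head=0 tape=.[.].00.   (p2,.)→(p2,.,R)
state=p2 head=1 tape=..[.]00.   (p2,.)→(p2,.,R)
state=p2 head=2 tape=...[0]0.   (p2,0)→(p3,0,R)
state=p3 head=3 tape=...0[0].   (p3,0)→(p0,0,L)
state=p0 head=2 tape=...[0]0.   (p0,0)→(p2,.,L)
state=p2 head=1 tape=..[.].0.   (p2,.)→(p2,.,R)
state=p2 head=2 tape=...[.]0.   (p2,.)→(p2,.,R)
state=p2 head=3 tape=....[0].   (p2,0)→(p3,0,R)
state=p3 head=4 tape=....0[.]   (p3,.)→(p1,0,L)
state=p1 head=3 tape=....[0]0   (p1,0)→(p1,0,L)
state=p1 head=2 tape=...[.]00   (p1,.)→(p2,1,L)
state=p2 head=1 tape=..[.]100   (p2,.)→(p2,.,R)
state=p2 head=2 tape=...[1]00   (p2,1)→(pH,1,L)
state=pH head=1 tape=..[.]100
At halt the head is at cell 1.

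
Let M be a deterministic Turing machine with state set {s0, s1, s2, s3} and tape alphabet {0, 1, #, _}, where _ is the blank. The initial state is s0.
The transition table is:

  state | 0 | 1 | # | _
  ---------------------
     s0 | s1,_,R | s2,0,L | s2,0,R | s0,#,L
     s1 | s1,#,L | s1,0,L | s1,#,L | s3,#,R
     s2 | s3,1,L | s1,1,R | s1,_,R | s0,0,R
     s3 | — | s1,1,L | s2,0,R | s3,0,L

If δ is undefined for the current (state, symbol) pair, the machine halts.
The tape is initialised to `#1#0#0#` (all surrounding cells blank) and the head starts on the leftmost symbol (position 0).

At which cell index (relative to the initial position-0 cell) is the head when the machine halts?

0

s0 | _[#]1#0#0#   read # → write 0, move R, go to s2
s2 | _0[1]#0#0#   read 1 → write 1, move R, go to s1
s1 | _01[#]0#0#   read # → write #, move L, go to s1
s1 | _0[1]#0#0#   read 1 → write 0, move L, go to s1
s1 | _[0]0#0#0#   read 0 → write #, move L, go to s1
s1 | [_]#0#0#0#   read _ → write #, move R, go to s3
s3 | #[#]0#0#0#   read # → write 0, move R, go to s2
s2 | #0[0]#0#0#   read 0 → write 1, move L, go to s3
s3 | #[0]1#0#0#
At halt the head is at cell 0.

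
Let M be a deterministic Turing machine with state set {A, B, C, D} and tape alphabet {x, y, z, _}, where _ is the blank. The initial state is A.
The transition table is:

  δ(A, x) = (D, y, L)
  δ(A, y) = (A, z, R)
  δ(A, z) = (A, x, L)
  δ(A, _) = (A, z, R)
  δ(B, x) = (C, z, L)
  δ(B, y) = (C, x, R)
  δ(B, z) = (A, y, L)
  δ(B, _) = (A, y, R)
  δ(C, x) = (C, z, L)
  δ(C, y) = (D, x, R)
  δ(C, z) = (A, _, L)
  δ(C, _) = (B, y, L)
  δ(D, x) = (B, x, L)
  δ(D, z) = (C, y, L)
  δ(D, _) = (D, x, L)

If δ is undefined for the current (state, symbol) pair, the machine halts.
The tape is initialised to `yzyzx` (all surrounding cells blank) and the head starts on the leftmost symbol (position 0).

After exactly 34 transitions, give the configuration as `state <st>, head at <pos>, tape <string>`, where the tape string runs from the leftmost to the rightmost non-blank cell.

state A, head at -4, tape yzxxxxxxxx

A | _____[y]zyzx   read y → write z, move R, go to A
A | _____z[z]yzx   read z → write x, move L, go to A
A | _____[z]xyzx   read z → write x, move L, go to A
A | ____[_]xxyzx   read _ → write z, move R, go to A
A | ____z[x]xyzx   read x → write y, move L, go to D
D | ____[z]yxyzx   read z → write y, move L, go to C
C | ___[_]yyxyzx   read _ → write y, move L, go to B
B | __[_]yyyxyzx   read _ → write y, move R, go to A
A | __y[y]yyxyzx   read y → write z, move R, go to A
A | __yz[y]yxyzx   read y → write z, move R, go to A
A | __yzz[y]xyzx   read y → write z, move R, go to A
A | __yzzz[x]yzx   read x → write y, move L, go to D
D | __yzz[z]yyzx   read z → write y, move L, go to C
C | __yz[z]yyyzx   read z → write _, move L, go to A
A | __y[z]_yyyzx   read z → write x, move L, go to A
A | __[y]x_yyyzx   read y → write z, move R, go to A
A | __z[x]_yyyzx   read x → write y, move L, go to D
D | __[z]y_yyyzx   read z → write y, move L, go to C
C | _[_]yy_yyyzx   read _ → write y, move L, go to B
B | [_]yyy_yyyzx   read _ → write y, move R, go to A
A | y[y]yy_yyyzx   read y → write z, move R, go to A
A | yz[y]y_yyyzx   read y → write z, move R, go to A
A | yzz[y]_yyyzx   read y → write z, move R, go to A
A | yzzz[_]yyyzx   read _ → write z, move R, go to A
A | yzzzz[y]yyzx   read y → write z, move R, go to A
A | yzzzzz[y]yzx   read y → write z, move R, go to A
A | yzzzzzz[y]zx   read y → write z, move R, go to A
A | yzzzzzzz[z]x   read z → write x, move L, go to A
A | yzzzzzz[z]xx   read z → write x, move L, go to A
A | yzzzzz[z]xxx   read z → write x, move L, go to A
A | yzzzz[z]xxxx   read z → write x, move L, go to A
A | yzzz[z]xxxxx   read z → write x, move L, go to A
A | yzz[z]xxxxxx   read z → write x, move L, go to A
A | yz[z]xxxxxxx   read z → write x, move L, go to A
A | y[z]xxxxxxxx
After 34 steps: state A, head at -4, tape yzxxxxxxxx.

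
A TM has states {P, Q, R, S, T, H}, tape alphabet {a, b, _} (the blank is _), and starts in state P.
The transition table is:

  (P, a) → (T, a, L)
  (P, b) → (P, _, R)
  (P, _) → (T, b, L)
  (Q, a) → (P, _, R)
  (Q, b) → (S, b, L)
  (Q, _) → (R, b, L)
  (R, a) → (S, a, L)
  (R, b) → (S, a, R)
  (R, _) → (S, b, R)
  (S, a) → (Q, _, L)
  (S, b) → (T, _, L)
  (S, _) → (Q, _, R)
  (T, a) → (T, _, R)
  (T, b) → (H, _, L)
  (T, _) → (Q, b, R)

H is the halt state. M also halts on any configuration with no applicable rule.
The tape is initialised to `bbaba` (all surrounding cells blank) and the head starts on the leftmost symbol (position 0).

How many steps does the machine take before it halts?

14

P | [b]baba_   read b → write _, move R, go to P
P | _[b]aba_   read b → write _, move R, go to P
P | __[a]ba_   read a → write a, move L, go to T
T | _[_]aba_   read _ → write b, move R, go to Q
Q | _b[a]ba_   read a → write _, move R, go to P
P | _b_[b]a_   read b → write _, move R, go to P
P | _b__[a]_   read a → write a, move L, go to T
T | _b_[_]a_   read _ → write b, move R, go to Q
Q | _b_b[a]_   read a → write _, move R, go to P
P | _b_b_[_]   read _ → write b, move L, go to T
T | _b_b[_]b   read _ → write b, move R, go to Q
Q | _b_bb[b]   read b → write b, move L, go to S
S | _b_b[b]b   read b → write _, move L, go to T
T | _b_[b]_b   read b → write _, move L, go to H
H | _b[_]__b
M halts after 14 transitions.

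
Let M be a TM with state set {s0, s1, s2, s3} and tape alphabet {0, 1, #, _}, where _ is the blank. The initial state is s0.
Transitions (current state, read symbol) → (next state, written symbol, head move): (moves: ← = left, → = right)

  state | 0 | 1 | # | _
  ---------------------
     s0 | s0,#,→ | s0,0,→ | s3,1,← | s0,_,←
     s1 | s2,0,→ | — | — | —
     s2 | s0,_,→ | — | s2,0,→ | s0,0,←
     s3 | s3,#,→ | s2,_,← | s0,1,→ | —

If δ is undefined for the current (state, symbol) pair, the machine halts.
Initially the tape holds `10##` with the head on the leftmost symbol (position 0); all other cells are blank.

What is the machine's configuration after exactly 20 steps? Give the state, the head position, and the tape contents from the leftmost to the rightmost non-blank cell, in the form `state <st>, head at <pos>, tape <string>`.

s0 | [1]0##_   read 1 → write 0, move →, go to s0
s0 | 0[0]##_   read 0 → write #, move →, go to s0
s0 | 0#[#]#_   read # → write 1, move ←, go to s3
s3 | 0[#]1#_   read # → write 1, move →, go to s0
s0 | 01[1]#_   read 1 → write 0, move →, go to s0
s0 | 010[#]_   read # → write 1, move ←, go to s3
s3 | 01[0]1_   read 0 → write #, move →, go to s3
s3 | 01#[1]_   read 1 → write _, move ←, go to s2
s2 | 01[#]__   read # → write 0, move →, go to s2
s2 | 010[_]_   read _ → write 0, move ←, go to s0
s0 | 01[0]0_   read 0 → write #, move →, go to s0
s0 | 01#[0]_   read 0 → write #, move →, go to s0
s0 | 01##[_]   read _ → write _, move ←, go to s0
s0 | 01#[#]_   read # → write 1, move ←, go to s3
s3 | 01[#]1_   read # → write 1, move →, go to s0
s0 | 011[1]_   read 1 → write 0, move →, go to s0
s0 | 0110[_]   read _ → write _, move ←, go to s0
s0 | 011[0]_   read 0 → write #, move →, go to s0
s0 | 011#[_]   read _ → write _, move ←, go to s0
s0 | 011[#]_   read # → write 1, move ←, go to s3
s3 | 01[1]1_
After 20 steps: state s3, head at 2, tape 0111.

state s3, head at 2, tape 0111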